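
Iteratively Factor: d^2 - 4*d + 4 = (d - 2)*(d - 2)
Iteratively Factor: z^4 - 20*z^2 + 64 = (z + 2)*(z^3 - 2*z^2 - 16*z + 32) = (z + 2)*(z + 4)*(z^2 - 6*z + 8) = (z - 4)*(z + 2)*(z + 4)*(z - 2)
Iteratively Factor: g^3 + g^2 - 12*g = (g - 3)*(g^2 + 4*g) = (g - 3)*(g + 4)*(g)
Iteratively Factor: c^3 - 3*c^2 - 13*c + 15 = (c - 5)*(c^2 + 2*c - 3) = (c - 5)*(c - 1)*(c + 3)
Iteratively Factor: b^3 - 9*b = (b - 3)*(b^2 + 3*b) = (b - 3)*(b + 3)*(b)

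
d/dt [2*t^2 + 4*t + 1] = 4*t + 4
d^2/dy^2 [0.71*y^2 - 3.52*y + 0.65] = 1.42000000000000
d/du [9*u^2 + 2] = 18*u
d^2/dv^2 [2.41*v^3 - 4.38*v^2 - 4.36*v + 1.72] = 14.46*v - 8.76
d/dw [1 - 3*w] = -3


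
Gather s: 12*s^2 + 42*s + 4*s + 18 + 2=12*s^2 + 46*s + 20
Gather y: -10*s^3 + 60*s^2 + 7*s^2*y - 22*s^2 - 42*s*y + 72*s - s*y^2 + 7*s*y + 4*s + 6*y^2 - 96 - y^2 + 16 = -10*s^3 + 38*s^2 + 76*s + y^2*(5 - s) + y*(7*s^2 - 35*s) - 80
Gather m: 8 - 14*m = 8 - 14*m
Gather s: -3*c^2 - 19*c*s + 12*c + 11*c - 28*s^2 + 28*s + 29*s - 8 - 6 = -3*c^2 + 23*c - 28*s^2 + s*(57 - 19*c) - 14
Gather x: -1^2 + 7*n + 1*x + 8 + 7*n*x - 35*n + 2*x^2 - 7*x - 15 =-28*n + 2*x^2 + x*(7*n - 6) - 8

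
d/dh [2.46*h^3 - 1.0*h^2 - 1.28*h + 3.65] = 7.38*h^2 - 2.0*h - 1.28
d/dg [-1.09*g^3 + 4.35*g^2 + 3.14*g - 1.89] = -3.27*g^2 + 8.7*g + 3.14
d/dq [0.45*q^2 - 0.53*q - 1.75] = 0.9*q - 0.53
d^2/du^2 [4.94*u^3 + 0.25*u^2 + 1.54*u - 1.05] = 29.64*u + 0.5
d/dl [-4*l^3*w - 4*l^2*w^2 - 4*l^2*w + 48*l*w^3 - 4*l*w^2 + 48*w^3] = 4*w*(-3*l^2 - 2*l*w - 2*l + 12*w^2 - w)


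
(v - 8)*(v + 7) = v^2 - v - 56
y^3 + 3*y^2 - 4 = (y - 1)*(y + 2)^2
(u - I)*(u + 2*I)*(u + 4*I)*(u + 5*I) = u^4 + 10*I*u^3 - 27*u^2 - 2*I*u - 40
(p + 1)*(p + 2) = p^2 + 3*p + 2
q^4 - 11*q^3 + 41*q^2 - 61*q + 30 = (q - 5)*(q - 3)*(q - 2)*(q - 1)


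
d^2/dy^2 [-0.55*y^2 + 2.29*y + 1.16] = -1.10000000000000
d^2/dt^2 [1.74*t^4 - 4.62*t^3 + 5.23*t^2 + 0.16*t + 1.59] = 20.88*t^2 - 27.72*t + 10.46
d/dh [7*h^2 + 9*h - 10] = 14*h + 9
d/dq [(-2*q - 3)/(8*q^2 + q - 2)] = (-16*q^2 - 2*q + (2*q + 3)*(16*q + 1) + 4)/(8*q^2 + q - 2)^2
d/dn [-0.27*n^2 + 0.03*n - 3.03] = 0.03 - 0.54*n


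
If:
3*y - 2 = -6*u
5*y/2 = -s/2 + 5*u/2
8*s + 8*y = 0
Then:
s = -10/39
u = 8/39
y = 10/39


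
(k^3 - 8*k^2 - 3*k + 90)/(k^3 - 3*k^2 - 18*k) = (k - 5)/k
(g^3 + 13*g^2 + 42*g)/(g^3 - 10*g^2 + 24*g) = (g^2 + 13*g + 42)/(g^2 - 10*g + 24)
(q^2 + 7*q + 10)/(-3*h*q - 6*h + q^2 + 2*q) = (q + 5)/(-3*h + q)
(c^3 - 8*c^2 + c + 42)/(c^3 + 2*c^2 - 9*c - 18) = (c - 7)/(c + 3)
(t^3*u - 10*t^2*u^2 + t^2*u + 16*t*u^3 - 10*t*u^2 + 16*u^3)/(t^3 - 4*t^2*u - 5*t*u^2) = u*(-t^3 + 10*t^2*u - t^2 - 16*t*u^2 + 10*t*u - 16*u^2)/(t*(-t^2 + 4*t*u + 5*u^2))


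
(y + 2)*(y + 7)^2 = y^3 + 16*y^2 + 77*y + 98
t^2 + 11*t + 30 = (t + 5)*(t + 6)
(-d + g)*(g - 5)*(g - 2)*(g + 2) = -d*g^3 + 5*d*g^2 + 4*d*g - 20*d + g^4 - 5*g^3 - 4*g^2 + 20*g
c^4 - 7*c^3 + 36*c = c*(c - 6)*(c - 3)*(c + 2)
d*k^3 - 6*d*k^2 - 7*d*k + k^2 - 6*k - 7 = (k - 7)*(k + 1)*(d*k + 1)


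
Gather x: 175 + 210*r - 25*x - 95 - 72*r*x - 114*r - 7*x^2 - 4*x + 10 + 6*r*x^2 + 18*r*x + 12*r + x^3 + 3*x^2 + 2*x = 108*r + x^3 + x^2*(6*r - 4) + x*(-54*r - 27) + 90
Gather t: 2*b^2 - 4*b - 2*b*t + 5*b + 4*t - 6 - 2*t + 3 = 2*b^2 + b + t*(2 - 2*b) - 3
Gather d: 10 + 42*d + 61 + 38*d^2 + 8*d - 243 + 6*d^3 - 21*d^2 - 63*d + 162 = 6*d^3 + 17*d^2 - 13*d - 10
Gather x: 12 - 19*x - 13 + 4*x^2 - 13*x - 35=4*x^2 - 32*x - 36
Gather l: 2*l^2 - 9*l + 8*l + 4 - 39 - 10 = 2*l^2 - l - 45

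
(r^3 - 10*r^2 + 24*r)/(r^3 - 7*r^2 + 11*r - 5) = r*(r^2 - 10*r + 24)/(r^3 - 7*r^2 + 11*r - 5)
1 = 1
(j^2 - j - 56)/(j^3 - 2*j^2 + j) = (j^2 - j - 56)/(j*(j^2 - 2*j + 1))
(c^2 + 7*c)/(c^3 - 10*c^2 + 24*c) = (c + 7)/(c^2 - 10*c + 24)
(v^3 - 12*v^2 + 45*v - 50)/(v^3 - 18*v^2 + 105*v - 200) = (v - 2)/(v - 8)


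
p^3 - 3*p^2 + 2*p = p*(p - 2)*(p - 1)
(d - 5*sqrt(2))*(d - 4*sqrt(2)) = d^2 - 9*sqrt(2)*d + 40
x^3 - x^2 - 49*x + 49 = (x - 7)*(x - 1)*(x + 7)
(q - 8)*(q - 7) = q^2 - 15*q + 56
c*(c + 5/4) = c^2 + 5*c/4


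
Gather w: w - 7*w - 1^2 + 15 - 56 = -6*w - 42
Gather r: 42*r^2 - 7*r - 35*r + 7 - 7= 42*r^2 - 42*r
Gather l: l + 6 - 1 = l + 5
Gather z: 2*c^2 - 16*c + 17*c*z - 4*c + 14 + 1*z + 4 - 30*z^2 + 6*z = 2*c^2 - 20*c - 30*z^2 + z*(17*c + 7) + 18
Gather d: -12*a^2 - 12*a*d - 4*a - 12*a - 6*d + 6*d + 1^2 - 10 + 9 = -12*a^2 - 12*a*d - 16*a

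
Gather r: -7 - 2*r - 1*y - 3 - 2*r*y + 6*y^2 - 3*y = r*(-2*y - 2) + 6*y^2 - 4*y - 10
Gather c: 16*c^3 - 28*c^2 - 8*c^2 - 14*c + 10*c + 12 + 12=16*c^3 - 36*c^2 - 4*c + 24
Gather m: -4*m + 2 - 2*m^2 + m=-2*m^2 - 3*m + 2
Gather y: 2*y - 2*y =0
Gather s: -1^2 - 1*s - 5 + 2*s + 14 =s + 8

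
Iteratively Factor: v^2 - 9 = (v + 3)*(v - 3)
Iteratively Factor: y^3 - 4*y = (y + 2)*(y^2 - 2*y) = (y - 2)*(y + 2)*(y)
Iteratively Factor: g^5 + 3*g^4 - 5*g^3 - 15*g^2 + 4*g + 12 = (g + 1)*(g^4 + 2*g^3 - 7*g^2 - 8*g + 12) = (g - 2)*(g + 1)*(g^3 + 4*g^2 + g - 6) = (g - 2)*(g + 1)*(g + 2)*(g^2 + 2*g - 3) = (g - 2)*(g - 1)*(g + 1)*(g + 2)*(g + 3)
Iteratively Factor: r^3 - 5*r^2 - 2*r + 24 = (r + 2)*(r^2 - 7*r + 12) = (r - 3)*(r + 2)*(r - 4)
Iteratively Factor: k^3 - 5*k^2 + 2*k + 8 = (k - 4)*(k^2 - k - 2) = (k - 4)*(k - 2)*(k + 1)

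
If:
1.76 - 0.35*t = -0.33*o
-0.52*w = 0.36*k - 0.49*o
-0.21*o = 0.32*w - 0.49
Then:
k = 3.17592592592593 - 3.51851851851852*w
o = 2.33333333333333 - 1.52380952380952*w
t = 7.22857142857143 - 1.43673469387755*w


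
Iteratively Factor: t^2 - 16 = (t - 4)*(t + 4)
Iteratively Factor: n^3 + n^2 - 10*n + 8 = (n + 4)*(n^2 - 3*n + 2) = (n - 1)*(n + 4)*(n - 2)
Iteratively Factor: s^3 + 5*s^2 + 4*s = (s)*(s^2 + 5*s + 4) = s*(s + 4)*(s + 1)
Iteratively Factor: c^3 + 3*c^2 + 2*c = (c + 2)*(c^2 + c) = c*(c + 2)*(c + 1)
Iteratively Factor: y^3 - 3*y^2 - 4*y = (y)*(y^2 - 3*y - 4) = y*(y + 1)*(y - 4)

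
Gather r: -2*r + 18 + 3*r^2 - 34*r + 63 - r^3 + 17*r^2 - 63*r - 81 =-r^3 + 20*r^2 - 99*r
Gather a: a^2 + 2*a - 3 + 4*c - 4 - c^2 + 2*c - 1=a^2 + 2*a - c^2 + 6*c - 8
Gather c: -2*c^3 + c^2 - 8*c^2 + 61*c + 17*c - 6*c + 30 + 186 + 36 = -2*c^3 - 7*c^2 + 72*c + 252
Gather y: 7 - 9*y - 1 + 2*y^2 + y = 2*y^2 - 8*y + 6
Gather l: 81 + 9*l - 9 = 9*l + 72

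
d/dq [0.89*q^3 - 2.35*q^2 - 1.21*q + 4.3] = 2.67*q^2 - 4.7*q - 1.21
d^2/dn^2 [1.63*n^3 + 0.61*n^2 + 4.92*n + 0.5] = 9.78*n + 1.22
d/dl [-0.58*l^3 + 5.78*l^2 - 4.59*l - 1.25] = -1.74*l^2 + 11.56*l - 4.59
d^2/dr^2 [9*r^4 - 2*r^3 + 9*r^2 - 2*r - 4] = 108*r^2 - 12*r + 18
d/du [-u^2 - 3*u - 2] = -2*u - 3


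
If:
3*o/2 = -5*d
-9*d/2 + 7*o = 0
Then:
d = 0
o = 0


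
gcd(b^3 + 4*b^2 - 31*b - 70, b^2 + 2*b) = b + 2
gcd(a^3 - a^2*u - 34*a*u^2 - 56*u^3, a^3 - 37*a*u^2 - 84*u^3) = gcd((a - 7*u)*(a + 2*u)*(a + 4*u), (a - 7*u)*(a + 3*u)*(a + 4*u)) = -a^2 + 3*a*u + 28*u^2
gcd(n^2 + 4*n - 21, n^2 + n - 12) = n - 3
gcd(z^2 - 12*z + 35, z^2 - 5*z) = z - 5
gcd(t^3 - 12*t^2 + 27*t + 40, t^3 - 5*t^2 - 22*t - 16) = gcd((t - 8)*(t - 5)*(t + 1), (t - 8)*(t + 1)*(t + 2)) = t^2 - 7*t - 8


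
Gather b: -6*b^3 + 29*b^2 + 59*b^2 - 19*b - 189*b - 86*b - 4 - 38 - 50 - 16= -6*b^3 + 88*b^2 - 294*b - 108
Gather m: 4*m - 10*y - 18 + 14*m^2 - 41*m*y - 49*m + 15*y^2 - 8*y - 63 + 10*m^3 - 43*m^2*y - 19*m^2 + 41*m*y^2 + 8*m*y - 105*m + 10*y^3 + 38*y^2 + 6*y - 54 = 10*m^3 + m^2*(-43*y - 5) + m*(41*y^2 - 33*y - 150) + 10*y^3 + 53*y^2 - 12*y - 135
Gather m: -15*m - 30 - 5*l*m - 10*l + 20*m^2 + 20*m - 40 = -10*l + 20*m^2 + m*(5 - 5*l) - 70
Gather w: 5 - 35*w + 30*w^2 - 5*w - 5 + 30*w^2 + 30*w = 60*w^2 - 10*w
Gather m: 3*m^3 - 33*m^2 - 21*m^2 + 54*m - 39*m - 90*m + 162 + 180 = 3*m^3 - 54*m^2 - 75*m + 342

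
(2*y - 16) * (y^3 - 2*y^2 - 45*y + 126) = 2*y^4 - 20*y^3 - 58*y^2 + 972*y - 2016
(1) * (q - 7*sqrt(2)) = q - 7*sqrt(2)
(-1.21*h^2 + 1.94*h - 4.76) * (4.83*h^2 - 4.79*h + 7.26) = -5.8443*h^4 + 15.1661*h^3 - 41.068*h^2 + 36.8848*h - 34.5576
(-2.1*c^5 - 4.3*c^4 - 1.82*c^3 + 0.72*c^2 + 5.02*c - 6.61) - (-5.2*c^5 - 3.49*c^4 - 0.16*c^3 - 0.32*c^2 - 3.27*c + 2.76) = 3.1*c^5 - 0.81*c^4 - 1.66*c^3 + 1.04*c^2 + 8.29*c - 9.37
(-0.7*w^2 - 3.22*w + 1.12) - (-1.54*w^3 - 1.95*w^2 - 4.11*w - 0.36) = 1.54*w^3 + 1.25*w^2 + 0.89*w + 1.48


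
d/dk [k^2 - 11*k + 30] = 2*k - 11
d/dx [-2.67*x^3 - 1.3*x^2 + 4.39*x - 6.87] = -8.01*x^2 - 2.6*x + 4.39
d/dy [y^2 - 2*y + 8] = 2*y - 2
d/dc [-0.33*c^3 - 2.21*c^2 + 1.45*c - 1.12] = -0.99*c^2 - 4.42*c + 1.45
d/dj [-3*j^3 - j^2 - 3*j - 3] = -9*j^2 - 2*j - 3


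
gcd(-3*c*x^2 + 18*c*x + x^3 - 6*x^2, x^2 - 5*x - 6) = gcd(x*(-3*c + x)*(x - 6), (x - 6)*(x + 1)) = x - 6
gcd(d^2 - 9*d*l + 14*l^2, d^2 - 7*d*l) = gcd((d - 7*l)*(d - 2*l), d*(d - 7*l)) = d - 7*l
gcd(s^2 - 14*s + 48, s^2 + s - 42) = s - 6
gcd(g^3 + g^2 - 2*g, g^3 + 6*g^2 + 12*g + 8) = g + 2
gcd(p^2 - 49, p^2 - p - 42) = p - 7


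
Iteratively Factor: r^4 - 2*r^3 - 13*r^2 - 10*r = (r + 1)*(r^3 - 3*r^2 - 10*r) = (r - 5)*(r + 1)*(r^2 + 2*r) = r*(r - 5)*(r + 1)*(r + 2)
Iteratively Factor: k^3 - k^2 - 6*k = (k + 2)*(k^2 - 3*k) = k*(k + 2)*(k - 3)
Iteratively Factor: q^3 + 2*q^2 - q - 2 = (q - 1)*(q^2 + 3*q + 2) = (q - 1)*(q + 2)*(q + 1)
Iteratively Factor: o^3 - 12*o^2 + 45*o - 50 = (o - 2)*(o^2 - 10*o + 25) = (o - 5)*(o - 2)*(o - 5)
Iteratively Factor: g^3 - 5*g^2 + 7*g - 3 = (g - 1)*(g^2 - 4*g + 3) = (g - 3)*(g - 1)*(g - 1)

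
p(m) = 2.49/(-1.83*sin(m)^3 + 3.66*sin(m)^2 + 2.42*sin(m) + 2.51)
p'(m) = 2.49*(5.49*sin(m)^2*cos(m) - 7.32*sin(m)*cos(m) - 2.42*cos(m))/(-1.83*sin(m)^3 + 3.66*sin(m)^2 + 2.42*sin(m) + 2.51)^2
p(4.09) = 0.63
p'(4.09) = -0.67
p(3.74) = 0.94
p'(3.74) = -1.02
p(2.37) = 0.46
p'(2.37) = 0.30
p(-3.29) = 0.85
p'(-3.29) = 0.96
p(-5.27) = 0.41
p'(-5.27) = -0.17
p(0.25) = 0.75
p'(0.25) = -0.86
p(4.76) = 0.45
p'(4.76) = 0.04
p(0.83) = 0.45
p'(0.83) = -0.26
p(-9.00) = 1.10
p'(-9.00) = -0.68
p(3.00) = 0.85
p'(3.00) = 0.97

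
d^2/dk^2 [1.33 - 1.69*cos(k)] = 1.69*cos(k)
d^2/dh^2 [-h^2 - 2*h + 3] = -2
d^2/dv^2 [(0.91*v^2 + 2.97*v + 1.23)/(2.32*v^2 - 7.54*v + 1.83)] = (63.808352*v^3 + 16.541136*v^2 - 204.753456*v + 217.467066)/(12.487168*v^6 - 121.749888*v^5 + 425.236512*v^4 - 620.732008*v^3 + 335.423628*v^2 - 75.752118*v + 6.128487)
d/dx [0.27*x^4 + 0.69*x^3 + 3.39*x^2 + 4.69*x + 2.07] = 1.08*x^3 + 2.07*x^2 + 6.78*x + 4.69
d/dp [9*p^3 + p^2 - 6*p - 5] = 27*p^2 + 2*p - 6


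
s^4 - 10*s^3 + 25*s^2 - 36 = (s - 6)*(s - 3)*(s - 2)*(s + 1)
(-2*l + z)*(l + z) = -2*l^2 - l*z + z^2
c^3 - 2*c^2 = c^2*(c - 2)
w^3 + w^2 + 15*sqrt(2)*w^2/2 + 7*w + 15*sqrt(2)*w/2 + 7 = (w + 1)*(w + sqrt(2)/2)*(w + 7*sqrt(2))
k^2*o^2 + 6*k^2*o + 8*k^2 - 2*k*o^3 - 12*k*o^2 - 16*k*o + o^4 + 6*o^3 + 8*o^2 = (-k + o)^2*(o + 2)*(o + 4)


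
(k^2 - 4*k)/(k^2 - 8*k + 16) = k/(k - 4)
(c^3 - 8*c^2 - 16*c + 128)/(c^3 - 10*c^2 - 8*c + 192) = (c - 4)/(c - 6)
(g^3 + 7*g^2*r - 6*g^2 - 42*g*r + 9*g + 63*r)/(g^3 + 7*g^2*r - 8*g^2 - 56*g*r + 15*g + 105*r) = (g - 3)/(g - 5)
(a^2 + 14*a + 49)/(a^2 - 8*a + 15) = (a^2 + 14*a + 49)/(a^2 - 8*a + 15)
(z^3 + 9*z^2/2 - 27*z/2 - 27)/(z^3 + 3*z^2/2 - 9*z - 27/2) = (z + 6)/(z + 3)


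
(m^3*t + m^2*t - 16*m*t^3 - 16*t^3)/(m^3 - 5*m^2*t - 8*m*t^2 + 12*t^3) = t*(m^3 + m^2 - 16*m*t^2 - 16*t^2)/(m^3 - 5*m^2*t - 8*m*t^2 + 12*t^3)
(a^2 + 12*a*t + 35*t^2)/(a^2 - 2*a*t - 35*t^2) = (-a - 7*t)/(-a + 7*t)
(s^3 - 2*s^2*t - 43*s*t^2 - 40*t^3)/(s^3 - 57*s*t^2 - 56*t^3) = (s + 5*t)/(s + 7*t)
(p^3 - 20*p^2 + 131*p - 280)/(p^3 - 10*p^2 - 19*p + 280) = (p - 5)/(p + 5)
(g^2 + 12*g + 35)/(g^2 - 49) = (g + 5)/(g - 7)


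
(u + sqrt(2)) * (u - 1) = u^2 - u + sqrt(2)*u - sqrt(2)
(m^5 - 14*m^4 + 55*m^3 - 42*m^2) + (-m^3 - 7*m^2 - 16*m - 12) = m^5 - 14*m^4 + 54*m^3 - 49*m^2 - 16*m - 12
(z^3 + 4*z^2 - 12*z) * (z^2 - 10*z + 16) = z^5 - 6*z^4 - 36*z^3 + 184*z^2 - 192*z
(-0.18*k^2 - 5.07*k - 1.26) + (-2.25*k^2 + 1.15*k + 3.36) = -2.43*k^2 - 3.92*k + 2.1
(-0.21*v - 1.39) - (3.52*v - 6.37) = 4.98 - 3.73*v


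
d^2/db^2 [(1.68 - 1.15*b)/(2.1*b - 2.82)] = (1.77635683940025e-15*b + 1.197)/(2.1*b - 2.82)^3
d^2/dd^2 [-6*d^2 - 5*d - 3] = -12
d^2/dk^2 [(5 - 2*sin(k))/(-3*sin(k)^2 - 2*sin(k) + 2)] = 2*(-9*sin(k)^5 + 96*sin(k)^4 + 27*sin(k)^3 - 69*sin(k)^2 - 48*sin(k) - 42)/(3*sin(k)^2 + 2*sin(k) - 2)^3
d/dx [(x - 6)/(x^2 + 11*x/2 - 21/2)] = 2*(-2*x^2 + 24*x + 45)/(4*x^4 + 44*x^3 + 37*x^2 - 462*x + 441)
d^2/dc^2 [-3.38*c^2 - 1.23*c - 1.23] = -6.76000000000000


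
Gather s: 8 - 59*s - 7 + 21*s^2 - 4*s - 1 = 21*s^2 - 63*s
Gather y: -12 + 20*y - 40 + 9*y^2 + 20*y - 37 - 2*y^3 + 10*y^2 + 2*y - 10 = -2*y^3 + 19*y^2 + 42*y - 99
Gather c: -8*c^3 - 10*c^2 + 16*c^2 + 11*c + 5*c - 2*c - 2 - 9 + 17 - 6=-8*c^3 + 6*c^2 + 14*c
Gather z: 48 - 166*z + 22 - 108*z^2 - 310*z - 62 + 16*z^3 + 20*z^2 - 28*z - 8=16*z^3 - 88*z^2 - 504*z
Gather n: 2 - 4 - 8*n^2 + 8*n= -8*n^2 + 8*n - 2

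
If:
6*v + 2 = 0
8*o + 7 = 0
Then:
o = -7/8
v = -1/3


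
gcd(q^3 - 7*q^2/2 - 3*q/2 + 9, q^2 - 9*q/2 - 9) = q + 3/2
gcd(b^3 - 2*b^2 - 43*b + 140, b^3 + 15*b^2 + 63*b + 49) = b + 7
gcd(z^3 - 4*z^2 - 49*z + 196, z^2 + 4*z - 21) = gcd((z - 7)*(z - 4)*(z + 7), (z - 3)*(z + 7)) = z + 7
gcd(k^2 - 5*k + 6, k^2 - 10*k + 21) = k - 3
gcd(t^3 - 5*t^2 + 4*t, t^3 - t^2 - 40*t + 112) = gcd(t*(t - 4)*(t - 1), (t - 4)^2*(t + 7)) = t - 4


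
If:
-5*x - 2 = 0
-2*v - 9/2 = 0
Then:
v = -9/4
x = -2/5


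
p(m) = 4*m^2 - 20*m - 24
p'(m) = 8*m - 20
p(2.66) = -48.90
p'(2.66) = 1.28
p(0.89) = -38.63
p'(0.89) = -12.88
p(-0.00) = -24.00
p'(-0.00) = -20.00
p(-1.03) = 0.84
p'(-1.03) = -28.24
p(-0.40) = -15.36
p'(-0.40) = -23.20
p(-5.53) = 208.92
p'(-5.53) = -64.24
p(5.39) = -15.59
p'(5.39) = 23.12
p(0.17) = -27.28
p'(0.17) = -18.64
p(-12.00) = 792.00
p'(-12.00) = -116.00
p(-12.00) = 792.00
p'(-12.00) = -116.00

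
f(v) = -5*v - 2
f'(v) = -5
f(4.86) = -26.30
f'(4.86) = -5.00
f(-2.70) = 11.50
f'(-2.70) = -5.00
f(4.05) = -22.25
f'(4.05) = -5.00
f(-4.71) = 21.55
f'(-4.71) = -5.00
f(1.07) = -7.35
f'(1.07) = -5.00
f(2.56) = -14.80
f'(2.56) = -5.00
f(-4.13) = 18.65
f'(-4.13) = -5.00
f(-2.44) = 10.20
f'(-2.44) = -5.00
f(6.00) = -32.00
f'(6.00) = -5.00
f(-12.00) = 58.00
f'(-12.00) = -5.00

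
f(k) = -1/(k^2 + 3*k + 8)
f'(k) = -(-2*k - 3)/(k^2 + 3*k + 8)^2 = (2*k + 3)/(k^2 + 3*k + 8)^2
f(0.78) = -0.09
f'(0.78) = 0.04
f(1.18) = -0.08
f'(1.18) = 0.03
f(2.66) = -0.04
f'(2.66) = 0.02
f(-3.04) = -0.12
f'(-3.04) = -0.05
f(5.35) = -0.02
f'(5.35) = 0.00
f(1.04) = -0.08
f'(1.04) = 0.03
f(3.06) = -0.04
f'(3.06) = 0.01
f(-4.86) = -0.06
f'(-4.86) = -0.02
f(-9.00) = -0.02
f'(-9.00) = 0.00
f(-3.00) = -0.12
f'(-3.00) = -0.05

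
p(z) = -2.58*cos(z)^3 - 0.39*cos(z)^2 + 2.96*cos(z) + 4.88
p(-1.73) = 4.41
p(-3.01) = 4.08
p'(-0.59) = -1.69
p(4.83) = 5.22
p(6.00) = 5.08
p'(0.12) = 0.65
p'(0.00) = 0.00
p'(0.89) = 0.46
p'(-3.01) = -0.51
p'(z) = 7.74*sin(z)*cos(z)^2 + 0.78*sin(z)*cos(z) - 2.96*sin(z)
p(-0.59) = 5.59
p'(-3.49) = 1.07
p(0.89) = 5.95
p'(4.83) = 2.74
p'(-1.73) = 2.85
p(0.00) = 4.87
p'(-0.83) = -0.81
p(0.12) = 4.91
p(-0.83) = 5.91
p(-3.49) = 3.90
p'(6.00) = -1.38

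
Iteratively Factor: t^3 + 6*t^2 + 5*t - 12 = (t + 4)*(t^2 + 2*t - 3) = (t + 3)*(t + 4)*(t - 1)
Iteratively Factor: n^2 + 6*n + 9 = (n + 3)*(n + 3)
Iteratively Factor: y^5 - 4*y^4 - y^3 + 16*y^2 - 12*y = (y - 2)*(y^4 - 2*y^3 - 5*y^2 + 6*y) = (y - 2)*(y + 2)*(y^3 - 4*y^2 + 3*y) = (y - 3)*(y - 2)*(y + 2)*(y^2 - y) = (y - 3)*(y - 2)*(y - 1)*(y + 2)*(y)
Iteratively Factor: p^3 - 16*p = (p - 4)*(p^2 + 4*p) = p*(p - 4)*(p + 4)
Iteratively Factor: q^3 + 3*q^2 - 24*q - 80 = (q - 5)*(q^2 + 8*q + 16) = (q - 5)*(q + 4)*(q + 4)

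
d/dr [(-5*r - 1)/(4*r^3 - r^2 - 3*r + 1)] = (-20*r^3 + 5*r^2 + 15*r - (5*r + 1)*(-12*r^2 + 2*r + 3) - 5)/(4*r^3 - r^2 - 3*r + 1)^2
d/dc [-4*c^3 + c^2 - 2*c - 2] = -12*c^2 + 2*c - 2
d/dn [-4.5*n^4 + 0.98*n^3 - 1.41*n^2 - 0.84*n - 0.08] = -18.0*n^3 + 2.94*n^2 - 2.82*n - 0.84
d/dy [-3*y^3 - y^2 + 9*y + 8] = -9*y^2 - 2*y + 9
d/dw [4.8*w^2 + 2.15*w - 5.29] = 9.6*w + 2.15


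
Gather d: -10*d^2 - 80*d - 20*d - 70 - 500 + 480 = -10*d^2 - 100*d - 90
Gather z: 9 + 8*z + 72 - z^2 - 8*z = 81 - z^2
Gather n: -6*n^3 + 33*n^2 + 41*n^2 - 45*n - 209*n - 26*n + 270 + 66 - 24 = -6*n^3 + 74*n^2 - 280*n + 312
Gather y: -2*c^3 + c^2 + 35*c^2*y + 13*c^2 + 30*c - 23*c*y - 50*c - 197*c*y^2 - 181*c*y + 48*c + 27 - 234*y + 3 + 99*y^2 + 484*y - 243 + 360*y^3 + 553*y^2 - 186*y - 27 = -2*c^3 + 14*c^2 + 28*c + 360*y^3 + y^2*(652 - 197*c) + y*(35*c^2 - 204*c + 64) - 240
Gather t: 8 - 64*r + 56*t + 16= -64*r + 56*t + 24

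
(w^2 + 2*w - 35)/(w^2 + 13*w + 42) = (w - 5)/(w + 6)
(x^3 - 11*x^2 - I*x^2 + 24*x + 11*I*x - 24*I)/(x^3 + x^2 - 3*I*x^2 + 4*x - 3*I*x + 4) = (x^3 - x^2*(11 + I) + x*(24 + 11*I) - 24*I)/(x^3 + x^2*(1 - 3*I) + x*(4 - 3*I) + 4)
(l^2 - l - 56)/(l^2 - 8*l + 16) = (l^2 - l - 56)/(l^2 - 8*l + 16)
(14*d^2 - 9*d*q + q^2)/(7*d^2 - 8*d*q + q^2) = (-2*d + q)/(-d + q)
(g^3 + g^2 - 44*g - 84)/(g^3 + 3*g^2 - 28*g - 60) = (g - 7)/(g - 5)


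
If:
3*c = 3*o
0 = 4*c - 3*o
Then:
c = 0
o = 0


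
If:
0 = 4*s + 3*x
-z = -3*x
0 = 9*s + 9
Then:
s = -1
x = 4/3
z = 4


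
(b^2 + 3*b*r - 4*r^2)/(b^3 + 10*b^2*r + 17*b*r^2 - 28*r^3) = 1/(b + 7*r)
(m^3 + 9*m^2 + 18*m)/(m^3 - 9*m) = (m + 6)/(m - 3)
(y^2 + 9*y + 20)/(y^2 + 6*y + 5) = (y + 4)/(y + 1)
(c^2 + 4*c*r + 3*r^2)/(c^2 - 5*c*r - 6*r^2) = (-c - 3*r)/(-c + 6*r)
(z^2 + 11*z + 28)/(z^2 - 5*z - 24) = (z^2 + 11*z + 28)/(z^2 - 5*z - 24)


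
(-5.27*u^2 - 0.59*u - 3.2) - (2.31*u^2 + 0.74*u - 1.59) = -7.58*u^2 - 1.33*u - 1.61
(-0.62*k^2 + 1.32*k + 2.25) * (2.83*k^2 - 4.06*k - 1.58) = -1.7546*k^4 + 6.2528*k^3 + 1.9879*k^2 - 11.2206*k - 3.555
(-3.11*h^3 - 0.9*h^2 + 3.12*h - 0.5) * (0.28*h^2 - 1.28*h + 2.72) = -0.8708*h^5 + 3.7288*h^4 - 6.4336*h^3 - 6.5816*h^2 + 9.1264*h - 1.36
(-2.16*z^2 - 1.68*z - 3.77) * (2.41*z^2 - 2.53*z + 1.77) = -5.2056*z^4 + 1.416*z^3 - 8.6585*z^2 + 6.5645*z - 6.6729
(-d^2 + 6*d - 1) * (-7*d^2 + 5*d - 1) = 7*d^4 - 47*d^3 + 38*d^2 - 11*d + 1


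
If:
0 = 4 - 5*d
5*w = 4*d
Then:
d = 4/5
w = 16/25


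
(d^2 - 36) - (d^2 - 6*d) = 6*d - 36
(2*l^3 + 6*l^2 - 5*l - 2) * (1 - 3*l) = -6*l^4 - 16*l^3 + 21*l^2 + l - 2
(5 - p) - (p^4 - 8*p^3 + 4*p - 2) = -p^4 + 8*p^3 - 5*p + 7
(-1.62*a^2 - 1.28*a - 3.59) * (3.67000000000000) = -5.9454*a^2 - 4.6976*a - 13.1753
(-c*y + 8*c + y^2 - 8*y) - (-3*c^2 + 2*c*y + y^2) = 3*c^2 - 3*c*y + 8*c - 8*y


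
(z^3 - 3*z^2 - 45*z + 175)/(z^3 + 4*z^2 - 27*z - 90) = (z^2 + 2*z - 35)/(z^2 + 9*z + 18)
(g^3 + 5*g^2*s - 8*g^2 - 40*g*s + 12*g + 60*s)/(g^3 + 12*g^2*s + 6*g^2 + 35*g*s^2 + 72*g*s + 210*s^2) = (g^2 - 8*g + 12)/(g^2 + 7*g*s + 6*g + 42*s)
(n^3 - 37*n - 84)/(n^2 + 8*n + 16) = (n^2 - 4*n - 21)/(n + 4)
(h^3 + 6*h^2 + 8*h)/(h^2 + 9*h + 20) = h*(h + 2)/(h + 5)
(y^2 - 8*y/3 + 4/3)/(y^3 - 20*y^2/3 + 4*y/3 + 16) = (3*y - 2)/(3*y^2 - 14*y - 24)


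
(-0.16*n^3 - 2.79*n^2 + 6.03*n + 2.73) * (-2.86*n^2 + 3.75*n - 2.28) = 0.4576*n^5 + 7.3794*n^4 - 27.3435*n^3 + 21.1659*n^2 - 3.5109*n - 6.2244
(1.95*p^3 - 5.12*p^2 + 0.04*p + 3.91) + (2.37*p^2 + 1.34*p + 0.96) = 1.95*p^3 - 2.75*p^2 + 1.38*p + 4.87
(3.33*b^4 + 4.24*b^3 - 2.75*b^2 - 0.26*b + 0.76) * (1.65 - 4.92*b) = -16.3836*b^5 - 15.3663*b^4 + 20.526*b^3 - 3.2583*b^2 - 4.1682*b + 1.254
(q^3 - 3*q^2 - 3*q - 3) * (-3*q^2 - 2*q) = -3*q^5 + 7*q^4 + 15*q^3 + 15*q^2 + 6*q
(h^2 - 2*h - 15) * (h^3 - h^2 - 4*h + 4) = h^5 - 3*h^4 - 17*h^3 + 27*h^2 + 52*h - 60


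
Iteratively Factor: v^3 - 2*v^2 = (v)*(v^2 - 2*v) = v^2*(v - 2)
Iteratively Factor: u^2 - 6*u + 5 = (u - 1)*(u - 5)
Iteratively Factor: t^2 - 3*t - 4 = (t - 4)*(t + 1)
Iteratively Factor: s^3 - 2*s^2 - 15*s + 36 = (s + 4)*(s^2 - 6*s + 9) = (s - 3)*(s + 4)*(s - 3)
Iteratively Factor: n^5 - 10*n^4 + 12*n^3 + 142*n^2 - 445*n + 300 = (n + 4)*(n^4 - 14*n^3 + 68*n^2 - 130*n + 75) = (n - 5)*(n + 4)*(n^3 - 9*n^2 + 23*n - 15) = (n - 5)*(n - 1)*(n + 4)*(n^2 - 8*n + 15) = (n - 5)^2*(n - 1)*(n + 4)*(n - 3)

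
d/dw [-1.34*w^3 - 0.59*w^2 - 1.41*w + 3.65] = -4.02*w^2 - 1.18*w - 1.41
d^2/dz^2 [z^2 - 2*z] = 2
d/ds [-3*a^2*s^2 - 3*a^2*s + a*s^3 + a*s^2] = a*(-6*a*s - 3*a + 3*s^2 + 2*s)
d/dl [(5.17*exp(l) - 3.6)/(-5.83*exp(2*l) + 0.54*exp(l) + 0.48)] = (30.1411*exp(2*l) - 41.976*exp(l) + 4.4256)*exp(l)/(33.9889*exp(4*l) - 6.2964*exp(3*l) - 5.3052*exp(2*l) + 0.5184*exp(l) + 0.2304)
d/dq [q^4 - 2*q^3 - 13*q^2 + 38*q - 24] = 4*q^3 - 6*q^2 - 26*q + 38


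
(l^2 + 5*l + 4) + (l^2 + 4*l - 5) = 2*l^2 + 9*l - 1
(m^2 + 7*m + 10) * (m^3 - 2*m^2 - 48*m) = m^5 + 5*m^4 - 52*m^3 - 356*m^2 - 480*m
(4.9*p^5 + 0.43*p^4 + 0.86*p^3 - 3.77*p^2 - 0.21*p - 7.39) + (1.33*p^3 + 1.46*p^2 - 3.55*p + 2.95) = 4.9*p^5 + 0.43*p^4 + 2.19*p^3 - 2.31*p^2 - 3.76*p - 4.44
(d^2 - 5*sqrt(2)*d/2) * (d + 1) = d^3 - 5*sqrt(2)*d^2/2 + d^2 - 5*sqrt(2)*d/2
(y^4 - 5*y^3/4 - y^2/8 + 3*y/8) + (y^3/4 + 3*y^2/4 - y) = y^4 - y^3 + 5*y^2/8 - 5*y/8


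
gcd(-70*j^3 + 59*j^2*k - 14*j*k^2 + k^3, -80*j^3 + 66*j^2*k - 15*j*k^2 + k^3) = 10*j^2 - 7*j*k + k^2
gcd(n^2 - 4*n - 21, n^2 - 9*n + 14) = n - 7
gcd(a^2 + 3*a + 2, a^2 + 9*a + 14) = a + 2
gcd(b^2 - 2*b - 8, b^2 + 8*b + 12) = b + 2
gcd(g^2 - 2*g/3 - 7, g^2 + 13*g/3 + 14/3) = g + 7/3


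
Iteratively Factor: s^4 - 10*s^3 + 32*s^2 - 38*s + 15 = (s - 3)*(s^3 - 7*s^2 + 11*s - 5) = (s - 5)*(s - 3)*(s^2 - 2*s + 1) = (s - 5)*(s - 3)*(s - 1)*(s - 1)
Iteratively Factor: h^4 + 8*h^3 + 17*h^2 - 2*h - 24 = (h + 2)*(h^3 + 6*h^2 + 5*h - 12) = (h + 2)*(h + 4)*(h^2 + 2*h - 3) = (h - 1)*(h + 2)*(h + 4)*(h + 3)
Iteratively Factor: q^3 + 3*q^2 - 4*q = (q)*(q^2 + 3*q - 4) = q*(q - 1)*(q + 4)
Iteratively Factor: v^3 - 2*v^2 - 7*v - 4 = (v - 4)*(v^2 + 2*v + 1) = (v - 4)*(v + 1)*(v + 1)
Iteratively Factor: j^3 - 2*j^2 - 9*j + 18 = (j - 3)*(j^2 + j - 6) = (j - 3)*(j - 2)*(j + 3)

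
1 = 1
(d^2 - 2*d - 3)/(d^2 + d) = (d - 3)/d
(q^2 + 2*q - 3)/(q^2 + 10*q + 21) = (q - 1)/(q + 7)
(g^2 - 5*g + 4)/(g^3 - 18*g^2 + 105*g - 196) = (g - 1)/(g^2 - 14*g + 49)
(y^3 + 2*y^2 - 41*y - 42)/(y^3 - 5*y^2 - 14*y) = (-y^3 - 2*y^2 + 41*y + 42)/(y*(-y^2 + 5*y + 14))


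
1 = 1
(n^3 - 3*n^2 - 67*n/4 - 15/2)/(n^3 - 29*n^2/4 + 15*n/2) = (4*n^2 + 12*n + 5)/(n*(4*n - 5))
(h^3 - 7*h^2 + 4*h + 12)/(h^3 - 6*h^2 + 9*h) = (h^3 - 7*h^2 + 4*h + 12)/(h*(h^2 - 6*h + 9))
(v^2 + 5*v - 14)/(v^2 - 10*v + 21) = (v^2 + 5*v - 14)/(v^2 - 10*v + 21)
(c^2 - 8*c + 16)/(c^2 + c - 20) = (c - 4)/(c + 5)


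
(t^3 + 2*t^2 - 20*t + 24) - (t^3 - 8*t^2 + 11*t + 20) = 10*t^2 - 31*t + 4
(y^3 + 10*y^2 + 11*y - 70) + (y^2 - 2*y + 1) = y^3 + 11*y^2 + 9*y - 69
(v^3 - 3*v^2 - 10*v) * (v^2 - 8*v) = v^5 - 11*v^4 + 14*v^3 + 80*v^2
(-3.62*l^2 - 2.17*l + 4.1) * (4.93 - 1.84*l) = 6.6608*l^3 - 13.8538*l^2 - 18.2421*l + 20.213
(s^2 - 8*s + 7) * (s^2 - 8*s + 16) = s^4 - 16*s^3 + 87*s^2 - 184*s + 112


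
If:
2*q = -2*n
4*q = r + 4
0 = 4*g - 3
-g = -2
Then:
No Solution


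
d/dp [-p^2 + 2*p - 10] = 2 - 2*p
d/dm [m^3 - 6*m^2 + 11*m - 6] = 3*m^2 - 12*m + 11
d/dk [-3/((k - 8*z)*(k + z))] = 3*(2*k - 7*z)/((k - 8*z)^2*(k + z)^2)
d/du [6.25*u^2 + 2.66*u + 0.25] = 12.5*u + 2.66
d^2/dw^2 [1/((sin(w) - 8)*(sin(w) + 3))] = (-4*sin(w)^4 + 15*sin(w)^3 - 115*sin(w)^2 + 90*sin(w) + 98)/((sin(w) - 8)^3*(sin(w) + 3)^3)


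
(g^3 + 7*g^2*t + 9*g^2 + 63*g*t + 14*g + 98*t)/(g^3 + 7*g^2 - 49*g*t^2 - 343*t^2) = (-g - 2)/(-g + 7*t)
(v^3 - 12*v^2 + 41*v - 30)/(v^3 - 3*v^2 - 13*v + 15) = (v - 6)/(v + 3)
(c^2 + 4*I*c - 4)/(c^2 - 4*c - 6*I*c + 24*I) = (c^2 + 4*I*c - 4)/(c^2 - 4*c - 6*I*c + 24*I)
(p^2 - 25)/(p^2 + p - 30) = (p + 5)/(p + 6)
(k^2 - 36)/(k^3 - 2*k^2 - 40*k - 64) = (36 - k^2)/(-k^3 + 2*k^2 + 40*k + 64)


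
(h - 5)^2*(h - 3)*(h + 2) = h^4 - 11*h^3 + 29*h^2 + 35*h - 150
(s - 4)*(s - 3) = s^2 - 7*s + 12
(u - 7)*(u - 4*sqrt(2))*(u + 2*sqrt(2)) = u^3 - 7*u^2 - 2*sqrt(2)*u^2 - 16*u + 14*sqrt(2)*u + 112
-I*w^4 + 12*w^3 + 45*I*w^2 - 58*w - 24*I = (w + I)*(w + 4*I)*(w + 6*I)*(-I*w + 1)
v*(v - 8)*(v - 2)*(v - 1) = v^4 - 11*v^3 + 26*v^2 - 16*v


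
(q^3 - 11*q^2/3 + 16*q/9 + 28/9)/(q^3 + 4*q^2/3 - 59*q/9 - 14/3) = (q - 2)/(q + 3)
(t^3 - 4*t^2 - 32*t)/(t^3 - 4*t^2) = (t^2 - 4*t - 32)/(t*(t - 4))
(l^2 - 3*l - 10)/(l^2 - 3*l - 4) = (-l^2 + 3*l + 10)/(-l^2 + 3*l + 4)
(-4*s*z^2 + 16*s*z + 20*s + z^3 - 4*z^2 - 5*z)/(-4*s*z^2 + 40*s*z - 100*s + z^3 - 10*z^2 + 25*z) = (z + 1)/(z - 5)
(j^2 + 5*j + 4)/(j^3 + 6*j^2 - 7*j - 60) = (j + 1)/(j^2 + 2*j - 15)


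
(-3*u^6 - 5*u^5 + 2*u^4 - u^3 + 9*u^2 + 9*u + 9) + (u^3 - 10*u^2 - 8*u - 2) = -3*u^6 - 5*u^5 + 2*u^4 - u^2 + u + 7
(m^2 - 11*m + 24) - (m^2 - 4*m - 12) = 36 - 7*m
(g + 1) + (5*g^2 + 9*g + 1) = 5*g^2 + 10*g + 2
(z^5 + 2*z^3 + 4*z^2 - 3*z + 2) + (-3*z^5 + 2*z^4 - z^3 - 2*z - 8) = -2*z^5 + 2*z^4 + z^3 + 4*z^2 - 5*z - 6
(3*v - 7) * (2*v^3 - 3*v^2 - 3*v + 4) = 6*v^4 - 23*v^3 + 12*v^2 + 33*v - 28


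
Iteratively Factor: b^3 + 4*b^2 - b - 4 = (b + 4)*(b^2 - 1) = (b - 1)*(b + 4)*(b + 1)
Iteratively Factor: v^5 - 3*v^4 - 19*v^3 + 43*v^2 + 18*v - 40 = (v - 2)*(v^4 - v^3 - 21*v^2 + v + 20) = (v - 5)*(v - 2)*(v^3 + 4*v^2 - v - 4) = (v - 5)*(v - 2)*(v + 4)*(v^2 - 1) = (v - 5)*(v - 2)*(v - 1)*(v + 4)*(v + 1)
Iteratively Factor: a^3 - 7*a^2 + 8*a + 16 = (a - 4)*(a^2 - 3*a - 4) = (a - 4)*(a + 1)*(a - 4)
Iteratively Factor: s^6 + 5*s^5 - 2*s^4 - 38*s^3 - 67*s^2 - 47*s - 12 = (s + 1)*(s^5 + 4*s^4 - 6*s^3 - 32*s^2 - 35*s - 12) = (s + 1)^2*(s^4 + 3*s^3 - 9*s^2 - 23*s - 12) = (s + 1)^3*(s^3 + 2*s^2 - 11*s - 12) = (s + 1)^3*(s + 4)*(s^2 - 2*s - 3) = (s - 3)*(s + 1)^3*(s + 4)*(s + 1)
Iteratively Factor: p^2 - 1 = (p - 1)*(p + 1)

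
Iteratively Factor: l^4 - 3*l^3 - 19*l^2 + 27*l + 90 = (l - 5)*(l^3 + 2*l^2 - 9*l - 18) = (l - 5)*(l + 2)*(l^2 - 9) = (l - 5)*(l + 2)*(l + 3)*(l - 3)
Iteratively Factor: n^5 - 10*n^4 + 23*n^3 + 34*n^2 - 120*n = (n - 5)*(n^4 - 5*n^3 - 2*n^2 + 24*n) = n*(n - 5)*(n^3 - 5*n^2 - 2*n + 24) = n*(n - 5)*(n + 2)*(n^2 - 7*n + 12) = n*(n - 5)*(n - 3)*(n + 2)*(n - 4)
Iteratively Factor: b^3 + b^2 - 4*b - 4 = (b - 2)*(b^2 + 3*b + 2) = (b - 2)*(b + 1)*(b + 2)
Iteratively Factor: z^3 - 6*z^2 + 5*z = (z)*(z^2 - 6*z + 5) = z*(z - 5)*(z - 1)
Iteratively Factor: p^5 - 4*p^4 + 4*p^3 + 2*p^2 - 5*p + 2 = (p - 1)*(p^4 - 3*p^3 + p^2 + 3*p - 2) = (p - 1)^2*(p^3 - 2*p^2 - p + 2) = (p - 2)*(p - 1)^2*(p^2 - 1) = (p - 2)*(p - 1)^3*(p + 1)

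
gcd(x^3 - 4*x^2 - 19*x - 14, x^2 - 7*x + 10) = 1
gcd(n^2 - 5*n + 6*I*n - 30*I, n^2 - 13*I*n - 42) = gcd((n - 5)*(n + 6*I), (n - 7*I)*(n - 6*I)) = 1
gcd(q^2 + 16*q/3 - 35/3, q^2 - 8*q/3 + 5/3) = q - 5/3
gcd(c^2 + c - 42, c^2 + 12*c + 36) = 1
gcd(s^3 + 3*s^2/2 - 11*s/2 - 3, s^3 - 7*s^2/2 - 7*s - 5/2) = s + 1/2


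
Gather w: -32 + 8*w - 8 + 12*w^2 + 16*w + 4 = 12*w^2 + 24*w - 36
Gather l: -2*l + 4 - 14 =-2*l - 10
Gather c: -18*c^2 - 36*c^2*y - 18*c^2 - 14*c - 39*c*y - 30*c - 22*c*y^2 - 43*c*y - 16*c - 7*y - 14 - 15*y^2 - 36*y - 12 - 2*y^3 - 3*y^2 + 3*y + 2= c^2*(-36*y - 36) + c*(-22*y^2 - 82*y - 60) - 2*y^3 - 18*y^2 - 40*y - 24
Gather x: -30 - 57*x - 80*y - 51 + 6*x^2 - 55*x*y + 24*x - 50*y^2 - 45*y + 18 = 6*x^2 + x*(-55*y - 33) - 50*y^2 - 125*y - 63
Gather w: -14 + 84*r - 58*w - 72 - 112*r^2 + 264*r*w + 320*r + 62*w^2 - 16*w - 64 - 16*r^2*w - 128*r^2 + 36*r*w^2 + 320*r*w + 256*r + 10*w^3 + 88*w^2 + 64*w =-240*r^2 + 660*r + 10*w^3 + w^2*(36*r + 150) + w*(-16*r^2 + 584*r - 10) - 150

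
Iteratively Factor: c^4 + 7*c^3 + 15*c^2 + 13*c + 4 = (c + 1)*(c^3 + 6*c^2 + 9*c + 4) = (c + 1)*(c + 4)*(c^2 + 2*c + 1) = (c + 1)^2*(c + 4)*(c + 1)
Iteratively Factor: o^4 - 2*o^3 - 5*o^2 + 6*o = (o + 2)*(o^3 - 4*o^2 + 3*o) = (o - 3)*(o + 2)*(o^2 - o) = o*(o - 3)*(o + 2)*(o - 1)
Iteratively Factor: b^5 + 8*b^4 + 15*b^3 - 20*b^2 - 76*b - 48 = (b + 2)*(b^4 + 6*b^3 + 3*b^2 - 26*b - 24) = (b - 2)*(b + 2)*(b^3 + 8*b^2 + 19*b + 12) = (b - 2)*(b + 1)*(b + 2)*(b^2 + 7*b + 12) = (b - 2)*(b + 1)*(b + 2)*(b + 3)*(b + 4)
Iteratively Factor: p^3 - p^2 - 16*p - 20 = (p + 2)*(p^2 - 3*p - 10) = (p + 2)^2*(p - 5)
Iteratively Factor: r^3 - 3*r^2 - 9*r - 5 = (r + 1)*(r^2 - 4*r - 5) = (r + 1)^2*(r - 5)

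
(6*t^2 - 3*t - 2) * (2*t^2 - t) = 12*t^4 - 12*t^3 - t^2 + 2*t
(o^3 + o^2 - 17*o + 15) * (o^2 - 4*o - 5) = o^5 - 3*o^4 - 26*o^3 + 78*o^2 + 25*o - 75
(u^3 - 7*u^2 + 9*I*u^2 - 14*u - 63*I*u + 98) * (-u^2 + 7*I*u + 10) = -u^5 + 7*u^4 - 2*I*u^4 - 39*u^3 + 14*I*u^3 + 273*u^2 - 8*I*u^2 - 140*u + 56*I*u + 980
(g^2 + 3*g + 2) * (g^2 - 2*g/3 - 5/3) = g^4 + 7*g^3/3 - 5*g^2/3 - 19*g/3 - 10/3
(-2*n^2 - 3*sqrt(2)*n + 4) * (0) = 0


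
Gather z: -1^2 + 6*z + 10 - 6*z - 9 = 0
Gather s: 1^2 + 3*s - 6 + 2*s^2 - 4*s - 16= 2*s^2 - s - 21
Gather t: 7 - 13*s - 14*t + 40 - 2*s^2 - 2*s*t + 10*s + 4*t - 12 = -2*s^2 - 3*s + t*(-2*s - 10) + 35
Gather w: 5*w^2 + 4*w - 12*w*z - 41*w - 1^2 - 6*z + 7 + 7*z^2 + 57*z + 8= 5*w^2 + w*(-12*z - 37) + 7*z^2 + 51*z + 14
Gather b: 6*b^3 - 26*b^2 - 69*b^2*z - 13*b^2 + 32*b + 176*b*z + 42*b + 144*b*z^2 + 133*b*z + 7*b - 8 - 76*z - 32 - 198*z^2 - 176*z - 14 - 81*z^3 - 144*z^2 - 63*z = 6*b^3 + b^2*(-69*z - 39) + b*(144*z^2 + 309*z + 81) - 81*z^3 - 342*z^2 - 315*z - 54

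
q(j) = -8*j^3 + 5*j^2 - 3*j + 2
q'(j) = -24*j^2 + 10*j - 3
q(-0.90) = 14.58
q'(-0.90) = -31.44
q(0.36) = 1.19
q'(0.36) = -2.51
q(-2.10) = 104.44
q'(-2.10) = -129.84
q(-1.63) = 54.82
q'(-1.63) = -83.07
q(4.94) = -855.23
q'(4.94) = -539.29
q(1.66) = -25.80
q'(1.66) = -52.53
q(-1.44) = 40.58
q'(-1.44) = -67.17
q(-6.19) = 2109.56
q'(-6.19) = -984.49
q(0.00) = 2.00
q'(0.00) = -3.00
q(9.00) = -5452.00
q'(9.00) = -1857.00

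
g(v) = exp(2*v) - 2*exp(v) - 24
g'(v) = 2*exp(2*v) - 2*exp(v)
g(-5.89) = -24.01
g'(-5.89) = -0.01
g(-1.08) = -24.56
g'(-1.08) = -0.45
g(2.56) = 117.46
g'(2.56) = 308.80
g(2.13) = 29.98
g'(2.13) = 124.79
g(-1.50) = -24.40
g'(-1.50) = -0.35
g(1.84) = 3.05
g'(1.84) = 66.70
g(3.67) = 1438.21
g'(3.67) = 3002.92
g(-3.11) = -24.09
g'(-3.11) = -0.09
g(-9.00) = -24.00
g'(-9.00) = 0.00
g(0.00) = -25.00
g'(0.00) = 0.00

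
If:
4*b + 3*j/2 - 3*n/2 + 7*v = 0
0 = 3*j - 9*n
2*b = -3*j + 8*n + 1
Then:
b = 7*v/2 + 3/2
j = -21*v - 6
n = -7*v - 2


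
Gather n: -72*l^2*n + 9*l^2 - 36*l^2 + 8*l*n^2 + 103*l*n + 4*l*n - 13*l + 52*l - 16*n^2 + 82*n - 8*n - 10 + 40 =-27*l^2 + 39*l + n^2*(8*l - 16) + n*(-72*l^2 + 107*l + 74) + 30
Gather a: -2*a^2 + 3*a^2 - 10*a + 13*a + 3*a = a^2 + 6*a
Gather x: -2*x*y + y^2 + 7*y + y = -2*x*y + y^2 + 8*y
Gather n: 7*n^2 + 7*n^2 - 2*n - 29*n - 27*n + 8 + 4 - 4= 14*n^2 - 58*n + 8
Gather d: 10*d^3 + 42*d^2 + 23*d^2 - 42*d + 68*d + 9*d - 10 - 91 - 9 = 10*d^3 + 65*d^2 + 35*d - 110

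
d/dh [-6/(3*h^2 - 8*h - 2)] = 12*(3*h - 4)/(-3*h^2 + 8*h + 2)^2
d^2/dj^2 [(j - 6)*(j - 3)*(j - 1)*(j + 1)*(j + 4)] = 20*j^3 - 60*j^2 - 114*j + 154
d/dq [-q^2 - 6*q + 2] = -2*q - 6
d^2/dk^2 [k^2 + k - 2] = 2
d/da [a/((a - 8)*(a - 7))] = (56 - a^2)/(a^4 - 30*a^3 + 337*a^2 - 1680*a + 3136)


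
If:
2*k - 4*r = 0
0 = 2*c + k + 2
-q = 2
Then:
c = -r - 1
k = 2*r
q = -2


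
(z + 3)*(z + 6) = z^2 + 9*z + 18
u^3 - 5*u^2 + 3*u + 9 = (u - 3)^2*(u + 1)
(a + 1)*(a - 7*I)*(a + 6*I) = a^3 + a^2 - I*a^2 + 42*a - I*a + 42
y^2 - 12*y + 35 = (y - 7)*(y - 5)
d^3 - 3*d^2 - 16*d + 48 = (d - 4)*(d - 3)*(d + 4)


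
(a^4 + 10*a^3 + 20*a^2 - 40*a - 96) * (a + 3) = a^5 + 13*a^4 + 50*a^3 + 20*a^2 - 216*a - 288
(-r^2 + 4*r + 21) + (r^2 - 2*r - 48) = 2*r - 27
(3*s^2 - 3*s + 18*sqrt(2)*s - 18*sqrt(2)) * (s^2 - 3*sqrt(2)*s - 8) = 3*s^4 - 3*s^3 + 9*sqrt(2)*s^3 - 132*s^2 - 9*sqrt(2)*s^2 - 144*sqrt(2)*s + 132*s + 144*sqrt(2)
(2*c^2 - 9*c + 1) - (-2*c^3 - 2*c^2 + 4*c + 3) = 2*c^3 + 4*c^2 - 13*c - 2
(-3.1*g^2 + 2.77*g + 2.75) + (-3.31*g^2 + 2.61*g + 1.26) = -6.41*g^2 + 5.38*g + 4.01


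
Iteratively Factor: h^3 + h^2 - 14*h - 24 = (h - 4)*(h^2 + 5*h + 6) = (h - 4)*(h + 3)*(h + 2)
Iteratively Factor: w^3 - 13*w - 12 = (w + 1)*(w^2 - w - 12) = (w - 4)*(w + 1)*(w + 3)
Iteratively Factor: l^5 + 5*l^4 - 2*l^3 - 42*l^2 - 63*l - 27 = (l + 1)*(l^4 + 4*l^3 - 6*l^2 - 36*l - 27) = (l + 1)*(l + 3)*(l^3 + l^2 - 9*l - 9) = (l + 1)^2*(l + 3)*(l^2 - 9) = (l + 1)^2*(l + 3)^2*(l - 3)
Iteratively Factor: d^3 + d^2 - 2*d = (d)*(d^2 + d - 2) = d*(d - 1)*(d + 2)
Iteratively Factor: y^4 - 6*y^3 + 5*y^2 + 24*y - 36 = (y + 2)*(y^3 - 8*y^2 + 21*y - 18) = (y - 3)*(y + 2)*(y^2 - 5*y + 6) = (y - 3)*(y - 2)*(y + 2)*(y - 3)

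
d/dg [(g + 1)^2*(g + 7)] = 3*(g + 1)*(g + 5)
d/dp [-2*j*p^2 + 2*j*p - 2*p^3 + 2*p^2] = -4*j*p + 2*j - 6*p^2 + 4*p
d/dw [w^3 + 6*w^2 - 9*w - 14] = 3*w^2 + 12*w - 9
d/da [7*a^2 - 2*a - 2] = 14*a - 2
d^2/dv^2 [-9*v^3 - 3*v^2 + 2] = -54*v - 6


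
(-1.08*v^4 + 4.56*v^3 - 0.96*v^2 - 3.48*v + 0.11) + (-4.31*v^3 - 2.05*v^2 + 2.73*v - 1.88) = -1.08*v^4 + 0.25*v^3 - 3.01*v^2 - 0.75*v - 1.77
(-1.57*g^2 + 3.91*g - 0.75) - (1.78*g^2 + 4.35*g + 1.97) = -3.35*g^2 - 0.44*g - 2.72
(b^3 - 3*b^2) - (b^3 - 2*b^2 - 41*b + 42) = -b^2 + 41*b - 42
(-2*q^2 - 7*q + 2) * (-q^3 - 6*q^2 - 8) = 2*q^5 + 19*q^4 + 40*q^3 + 4*q^2 + 56*q - 16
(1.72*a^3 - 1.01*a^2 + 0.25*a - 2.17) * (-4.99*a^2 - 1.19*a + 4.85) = -8.5828*a^5 + 2.9931*a^4 + 8.2964*a^3 + 5.6323*a^2 + 3.7948*a - 10.5245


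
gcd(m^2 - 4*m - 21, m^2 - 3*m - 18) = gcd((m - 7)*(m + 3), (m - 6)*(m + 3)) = m + 3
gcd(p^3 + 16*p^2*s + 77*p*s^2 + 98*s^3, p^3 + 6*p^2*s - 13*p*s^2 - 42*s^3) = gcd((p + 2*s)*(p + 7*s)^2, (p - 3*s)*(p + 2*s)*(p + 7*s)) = p^2 + 9*p*s + 14*s^2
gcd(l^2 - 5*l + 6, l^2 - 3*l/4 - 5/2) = l - 2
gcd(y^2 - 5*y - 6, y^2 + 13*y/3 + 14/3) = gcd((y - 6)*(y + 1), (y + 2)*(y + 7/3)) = 1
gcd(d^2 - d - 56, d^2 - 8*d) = d - 8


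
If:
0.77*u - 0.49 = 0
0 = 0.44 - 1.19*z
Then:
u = 0.64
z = 0.37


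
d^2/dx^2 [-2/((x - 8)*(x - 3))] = 4*(-(x - 8)^2 - (x - 8)*(x - 3) - (x - 3)^2)/((x - 8)^3*(x - 3)^3)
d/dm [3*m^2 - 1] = 6*m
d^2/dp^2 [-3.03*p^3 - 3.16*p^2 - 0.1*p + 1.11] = -18.18*p - 6.32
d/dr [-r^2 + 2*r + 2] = 2 - 2*r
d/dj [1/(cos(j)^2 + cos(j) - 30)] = (2*cos(j) + 1)*sin(j)/(cos(j)^2 + cos(j) - 30)^2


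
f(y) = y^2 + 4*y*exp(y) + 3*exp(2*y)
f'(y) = 4*y*exp(y) + 2*y + 6*exp(2*y) + 4*exp(y)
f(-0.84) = -0.19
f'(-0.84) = -0.29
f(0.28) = 6.81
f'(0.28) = 17.84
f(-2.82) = 7.29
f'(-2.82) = -6.05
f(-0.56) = 0.01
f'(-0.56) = 1.84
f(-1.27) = 0.42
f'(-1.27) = -2.37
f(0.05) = 3.53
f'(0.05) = 11.15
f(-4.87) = 23.57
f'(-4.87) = -9.86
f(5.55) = 204254.96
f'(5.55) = 403777.68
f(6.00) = 497982.67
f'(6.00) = 987836.75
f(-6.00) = 35.94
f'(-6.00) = -12.05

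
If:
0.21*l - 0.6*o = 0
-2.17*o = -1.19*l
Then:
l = 0.00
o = 0.00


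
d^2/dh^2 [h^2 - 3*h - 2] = 2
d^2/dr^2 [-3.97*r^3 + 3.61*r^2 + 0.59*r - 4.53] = 7.22 - 23.82*r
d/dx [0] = 0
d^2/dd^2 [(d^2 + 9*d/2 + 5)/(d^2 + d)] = (7*d^3 + 30*d^2 + 30*d + 10)/(d^3*(d^3 + 3*d^2 + 3*d + 1))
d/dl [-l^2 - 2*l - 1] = -2*l - 2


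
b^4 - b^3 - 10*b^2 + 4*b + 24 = (b - 3)*(b - 2)*(b + 2)^2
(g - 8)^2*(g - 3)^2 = g^4 - 22*g^3 + 169*g^2 - 528*g + 576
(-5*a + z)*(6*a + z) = -30*a^2 + a*z + z^2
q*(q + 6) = q^2 + 6*q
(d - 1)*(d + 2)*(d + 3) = d^3 + 4*d^2 + d - 6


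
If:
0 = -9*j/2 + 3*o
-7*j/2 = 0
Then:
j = 0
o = 0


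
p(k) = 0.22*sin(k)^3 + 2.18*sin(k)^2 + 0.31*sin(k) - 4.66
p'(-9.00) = 1.25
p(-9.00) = -4.43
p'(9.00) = -2.02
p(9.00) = -4.15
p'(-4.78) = 0.36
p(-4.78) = -1.96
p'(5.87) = -1.22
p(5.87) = -4.45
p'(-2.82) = 0.95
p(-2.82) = -4.55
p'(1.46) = 0.59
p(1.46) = -1.98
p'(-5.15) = 2.03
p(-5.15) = -2.43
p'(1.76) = -0.98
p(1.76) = -2.04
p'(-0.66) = -1.67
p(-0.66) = -4.08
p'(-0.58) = -1.57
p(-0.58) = -4.21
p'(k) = 0.66*sin(k)^2*cos(k) + 4.36*sin(k)*cos(k) + 0.31*cos(k)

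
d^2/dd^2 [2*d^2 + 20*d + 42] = 4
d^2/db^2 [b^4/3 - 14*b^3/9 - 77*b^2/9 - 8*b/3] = 4*b^2 - 28*b/3 - 154/9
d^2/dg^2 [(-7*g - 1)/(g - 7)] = -100/(g - 7)^3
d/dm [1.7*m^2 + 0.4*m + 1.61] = 3.4*m + 0.4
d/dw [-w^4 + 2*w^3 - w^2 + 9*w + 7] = -4*w^3 + 6*w^2 - 2*w + 9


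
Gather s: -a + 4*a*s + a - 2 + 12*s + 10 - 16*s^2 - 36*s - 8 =-16*s^2 + s*(4*a - 24)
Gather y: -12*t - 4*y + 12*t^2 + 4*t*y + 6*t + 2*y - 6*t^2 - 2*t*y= 6*t^2 - 6*t + y*(2*t - 2)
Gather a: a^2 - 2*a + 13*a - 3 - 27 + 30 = a^2 + 11*a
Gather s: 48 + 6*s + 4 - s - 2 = 5*s + 50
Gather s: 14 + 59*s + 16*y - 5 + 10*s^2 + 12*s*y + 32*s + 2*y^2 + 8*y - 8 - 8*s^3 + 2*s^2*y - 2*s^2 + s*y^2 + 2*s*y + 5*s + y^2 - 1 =-8*s^3 + s^2*(2*y + 8) + s*(y^2 + 14*y + 96) + 3*y^2 + 24*y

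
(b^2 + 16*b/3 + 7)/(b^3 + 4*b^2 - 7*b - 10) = (b^2 + 16*b/3 + 7)/(b^3 + 4*b^2 - 7*b - 10)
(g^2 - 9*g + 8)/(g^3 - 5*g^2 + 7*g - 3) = (g - 8)/(g^2 - 4*g + 3)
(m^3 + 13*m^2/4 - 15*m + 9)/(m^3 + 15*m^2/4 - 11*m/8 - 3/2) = 2*(m^2 + 4*m - 12)/(2*m^2 + 9*m + 4)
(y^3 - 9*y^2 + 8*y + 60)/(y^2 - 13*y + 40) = (y^2 - 4*y - 12)/(y - 8)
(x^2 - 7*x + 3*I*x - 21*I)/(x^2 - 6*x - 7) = (x + 3*I)/(x + 1)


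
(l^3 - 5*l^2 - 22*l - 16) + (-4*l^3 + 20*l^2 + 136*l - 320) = -3*l^3 + 15*l^2 + 114*l - 336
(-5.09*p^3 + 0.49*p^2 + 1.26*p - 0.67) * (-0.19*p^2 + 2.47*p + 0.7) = 0.9671*p^5 - 12.6654*p^4 - 2.5921*p^3 + 3.5825*p^2 - 0.7729*p - 0.469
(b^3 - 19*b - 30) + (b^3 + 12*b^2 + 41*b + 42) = 2*b^3 + 12*b^2 + 22*b + 12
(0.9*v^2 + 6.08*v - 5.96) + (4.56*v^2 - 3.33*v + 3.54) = 5.46*v^2 + 2.75*v - 2.42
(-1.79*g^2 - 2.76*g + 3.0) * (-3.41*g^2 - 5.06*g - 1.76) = 6.1039*g^4 + 18.469*g^3 + 6.886*g^2 - 10.3224*g - 5.28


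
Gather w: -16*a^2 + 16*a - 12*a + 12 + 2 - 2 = -16*a^2 + 4*a + 12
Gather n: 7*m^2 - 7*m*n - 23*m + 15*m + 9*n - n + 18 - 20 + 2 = 7*m^2 - 8*m + n*(8 - 7*m)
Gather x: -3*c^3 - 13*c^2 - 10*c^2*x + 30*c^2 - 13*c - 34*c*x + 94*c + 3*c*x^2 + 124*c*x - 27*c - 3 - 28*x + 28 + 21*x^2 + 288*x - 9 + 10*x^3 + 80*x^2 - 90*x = -3*c^3 + 17*c^2 + 54*c + 10*x^3 + x^2*(3*c + 101) + x*(-10*c^2 + 90*c + 170) + 16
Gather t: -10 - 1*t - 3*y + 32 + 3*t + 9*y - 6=2*t + 6*y + 16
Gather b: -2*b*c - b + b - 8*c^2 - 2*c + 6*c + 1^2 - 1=-2*b*c - 8*c^2 + 4*c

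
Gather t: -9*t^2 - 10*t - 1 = -9*t^2 - 10*t - 1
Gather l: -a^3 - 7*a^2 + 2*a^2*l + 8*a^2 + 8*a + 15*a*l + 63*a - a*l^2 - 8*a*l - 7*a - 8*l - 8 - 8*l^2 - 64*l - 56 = -a^3 + a^2 + 64*a + l^2*(-a - 8) + l*(2*a^2 + 7*a - 72) - 64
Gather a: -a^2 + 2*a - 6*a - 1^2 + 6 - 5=-a^2 - 4*a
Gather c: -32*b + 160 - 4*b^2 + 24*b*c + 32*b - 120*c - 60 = -4*b^2 + c*(24*b - 120) + 100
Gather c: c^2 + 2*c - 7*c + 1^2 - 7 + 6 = c^2 - 5*c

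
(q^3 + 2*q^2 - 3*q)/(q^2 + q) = (q^2 + 2*q - 3)/(q + 1)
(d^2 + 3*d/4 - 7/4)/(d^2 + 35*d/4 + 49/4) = (d - 1)/(d + 7)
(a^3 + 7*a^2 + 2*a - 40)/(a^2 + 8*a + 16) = (a^2 + 3*a - 10)/(a + 4)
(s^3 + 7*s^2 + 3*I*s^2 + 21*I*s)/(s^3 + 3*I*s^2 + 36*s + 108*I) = s*(s + 7)/(s^2 + 36)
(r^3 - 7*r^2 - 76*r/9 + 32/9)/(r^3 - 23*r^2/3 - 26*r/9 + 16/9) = (3*r + 4)/(3*r + 2)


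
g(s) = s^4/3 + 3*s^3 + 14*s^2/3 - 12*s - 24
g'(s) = 4*s^3/3 + 9*s^2 + 28*s/3 - 12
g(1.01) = -27.92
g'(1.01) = 7.98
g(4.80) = 534.64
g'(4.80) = 387.62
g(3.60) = 189.24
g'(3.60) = 200.45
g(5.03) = 628.88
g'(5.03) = 432.34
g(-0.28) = -20.34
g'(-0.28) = -13.94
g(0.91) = -28.57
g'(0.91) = 4.95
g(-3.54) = -3.78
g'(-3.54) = 8.60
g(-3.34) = -2.16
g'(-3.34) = 7.55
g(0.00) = -24.00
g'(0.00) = -12.00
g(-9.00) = 462.00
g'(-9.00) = -339.00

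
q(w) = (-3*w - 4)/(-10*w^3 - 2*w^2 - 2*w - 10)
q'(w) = (-3*w - 4)*(30*w^2 + 4*w + 2)/(-10*w^3 - 2*w^2 - 2*w - 10)^2 - 3/(-10*w^3 - 2*w^2 - 2*w - 10) = (15*w^3 + 3*w^2 + 3*w - (3*w + 4)*(15*w^2 + 2*w + 1) + 15)/(2*(5*w^3 + w^2 + w + 5)^2)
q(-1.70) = 0.03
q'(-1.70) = -0.01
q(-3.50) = 0.02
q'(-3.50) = 0.01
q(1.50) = 0.17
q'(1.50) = -0.19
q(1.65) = 0.14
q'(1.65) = -0.15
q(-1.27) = -0.02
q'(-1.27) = -0.40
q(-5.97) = 0.01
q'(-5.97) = 0.00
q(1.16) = 0.24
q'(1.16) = -0.28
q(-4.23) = 0.01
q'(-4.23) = 0.00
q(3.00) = 0.04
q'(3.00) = -0.03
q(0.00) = 0.40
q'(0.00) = 0.22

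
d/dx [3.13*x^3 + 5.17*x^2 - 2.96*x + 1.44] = 9.39*x^2 + 10.34*x - 2.96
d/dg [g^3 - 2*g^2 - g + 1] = 3*g^2 - 4*g - 1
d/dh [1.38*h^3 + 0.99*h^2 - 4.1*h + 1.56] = 4.14*h^2 + 1.98*h - 4.1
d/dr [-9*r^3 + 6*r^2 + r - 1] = -27*r^2 + 12*r + 1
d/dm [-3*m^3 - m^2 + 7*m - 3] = -9*m^2 - 2*m + 7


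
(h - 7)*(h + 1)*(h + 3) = h^3 - 3*h^2 - 25*h - 21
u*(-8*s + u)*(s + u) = -8*s^2*u - 7*s*u^2 + u^3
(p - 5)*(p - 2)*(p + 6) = p^3 - p^2 - 32*p + 60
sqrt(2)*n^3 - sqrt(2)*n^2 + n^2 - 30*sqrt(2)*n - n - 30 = (n - 6)*(n + 5)*(sqrt(2)*n + 1)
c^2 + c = c*(c + 1)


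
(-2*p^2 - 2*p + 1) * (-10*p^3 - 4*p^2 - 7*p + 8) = 20*p^5 + 28*p^4 + 12*p^3 - 6*p^2 - 23*p + 8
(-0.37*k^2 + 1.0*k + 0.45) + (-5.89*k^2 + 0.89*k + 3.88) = -6.26*k^2 + 1.89*k + 4.33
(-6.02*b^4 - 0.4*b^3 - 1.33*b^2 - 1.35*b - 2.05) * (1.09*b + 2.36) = -6.5618*b^5 - 14.6432*b^4 - 2.3937*b^3 - 4.6103*b^2 - 5.4205*b - 4.838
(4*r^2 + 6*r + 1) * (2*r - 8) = 8*r^3 - 20*r^2 - 46*r - 8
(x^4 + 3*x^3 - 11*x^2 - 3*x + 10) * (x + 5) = x^5 + 8*x^4 + 4*x^3 - 58*x^2 - 5*x + 50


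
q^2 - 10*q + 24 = (q - 6)*(q - 4)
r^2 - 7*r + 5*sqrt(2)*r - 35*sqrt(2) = (r - 7)*(r + 5*sqrt(2))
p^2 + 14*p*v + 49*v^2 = (p + 7*v)^2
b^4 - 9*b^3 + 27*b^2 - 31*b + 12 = (b - 4)*(b - 3)*(b - 1)^2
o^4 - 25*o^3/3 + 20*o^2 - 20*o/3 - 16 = (o - 4)*(o - 3)*(o - 2)*(o + 2/3)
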